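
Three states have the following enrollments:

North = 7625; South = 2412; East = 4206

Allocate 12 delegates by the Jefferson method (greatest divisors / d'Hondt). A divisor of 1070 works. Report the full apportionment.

With modified divisor 1070: modified quotas North 7.126, South 2.254, East 3.931.
Rounding down: North 7, South 2, East 3 (total 12).

North=7, South=2, East=3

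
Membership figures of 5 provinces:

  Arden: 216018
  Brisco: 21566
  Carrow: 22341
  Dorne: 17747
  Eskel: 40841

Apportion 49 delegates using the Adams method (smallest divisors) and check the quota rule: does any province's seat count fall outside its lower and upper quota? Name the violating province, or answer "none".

Arden

Standard quotas: Arden 33.232, Brisco 3.318, Carrow 3.437, Dorne 2.730, Eskel 6.283.
Adams allocation: Arden 32, Brisco 4, Carrow 4, Dorne 3, Eskel 6.
Arden has quota 33.232 (lower 33, upper 34) but receives 32 — outside the quota interval.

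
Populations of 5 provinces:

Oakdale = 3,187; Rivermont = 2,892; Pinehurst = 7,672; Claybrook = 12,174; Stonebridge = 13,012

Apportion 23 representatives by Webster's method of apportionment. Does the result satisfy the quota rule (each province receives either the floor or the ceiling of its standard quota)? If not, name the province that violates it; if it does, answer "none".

none

Standard quotas: Oakdale 1.883, Rivermont 1.708, Pinehurst 4.532, Claybrook 7.191, Stonebridge 7.686.
Webster allocation: Oakdale 2, Rivermont 2, Pinehurst 4, Claybrook 7, Stonebridge 8.
Every allocation lies between the lower and upper quota.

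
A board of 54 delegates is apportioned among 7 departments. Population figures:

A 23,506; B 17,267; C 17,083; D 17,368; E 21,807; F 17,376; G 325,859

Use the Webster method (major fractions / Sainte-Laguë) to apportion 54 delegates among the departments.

Standard divisor 440266/54 ≈ 8153.074; standard quotas: A 2.883, B 2.118, C 2.095, D 2.130, E 2.675, F 2.131, G 39.968.
Rounding to the nearest integer gives A 3, B 2, C 2, D 2, E 3, F 2, G 40 — total 54, matching the house size, so no adjustment is needed.

A 3, B 2, C 2, D 2, E 3, F 2, G 40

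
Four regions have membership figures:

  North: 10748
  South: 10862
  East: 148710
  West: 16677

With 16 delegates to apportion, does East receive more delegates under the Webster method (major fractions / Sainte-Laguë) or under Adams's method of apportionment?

Webster

Webster: North 1, South 1, East 13, West 1.
Adams: North 1, South 1, East 12, West 2.
East gets 13 under Webster and 12 under Adams.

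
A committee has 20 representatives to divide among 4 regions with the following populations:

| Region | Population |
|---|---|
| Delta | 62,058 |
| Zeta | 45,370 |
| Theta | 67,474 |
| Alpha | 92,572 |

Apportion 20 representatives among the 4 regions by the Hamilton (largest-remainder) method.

Delta 5, Zeta 3, Theta 5, Alpha 7

Total 267474; standard divisor 267474/20 ≈ 13373.7.
Standard quotas: Delta 4.6403, Zeta 3.3925, Theta 5.0453, Alpha 6.9219.
Lower quotas: Delta 4, Zeta 3, Theta 5, Alpha 6 (sum 18, leaving 2 seats).
Remainders in descending order: Alpha 0.9219, Delta 0.6403, Zeta 0.3925, Theta 0.0453.
Largest remainders: Alpha, Delta receive the extra seats.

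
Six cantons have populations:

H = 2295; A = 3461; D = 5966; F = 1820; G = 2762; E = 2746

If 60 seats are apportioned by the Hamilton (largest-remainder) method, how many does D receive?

The standard divisor is 19050/60 ≈ 317.5.
Standard quotas: H 7.2283, A 10.9008, D 18.7906, F 5.7323, G 8.6992, E 8.6488.
Lower quotas: H 7, A 10, D 18, F 5, G 8, E 8 (sum 56, leaving 4 seats).
Remainders in descending order: A 0.9008, D 0.7906, F 0.7323, G 0.6992, E 0.6488, H 0.2283.
Largest remainders: A, D, F, G receive the extra seats.
D receives 19.

19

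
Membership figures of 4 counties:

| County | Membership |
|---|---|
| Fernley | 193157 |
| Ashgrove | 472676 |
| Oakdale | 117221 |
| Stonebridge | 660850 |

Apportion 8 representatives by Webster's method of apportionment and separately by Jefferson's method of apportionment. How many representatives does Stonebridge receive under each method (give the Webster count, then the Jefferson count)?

3 and 4

Webster: Fernley 1, Ashgrove 3, Oakdale 1, Stonebridge 3.
Jefferson: Fernley 1, Ashgrove 3, Oakdale 0, Stonebridge 4.
Stonebridge gets 3 under Webster and 4 under Jefferson.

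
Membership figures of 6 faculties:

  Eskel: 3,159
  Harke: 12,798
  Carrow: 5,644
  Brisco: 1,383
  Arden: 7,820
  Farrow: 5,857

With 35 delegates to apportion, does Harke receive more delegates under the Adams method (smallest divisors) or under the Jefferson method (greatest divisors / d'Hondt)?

Jefferson

Adams: Eskel 3, Harke 12, Carrow 5, Brisco 2, Arden 7, Farrow 6.
Jefferson: Eskel 3, Harke 13, Carrow 5, Brisco 1, Arden 8, Farrow 5.
Harke gets 12 under Adams and 13 under Jefferson.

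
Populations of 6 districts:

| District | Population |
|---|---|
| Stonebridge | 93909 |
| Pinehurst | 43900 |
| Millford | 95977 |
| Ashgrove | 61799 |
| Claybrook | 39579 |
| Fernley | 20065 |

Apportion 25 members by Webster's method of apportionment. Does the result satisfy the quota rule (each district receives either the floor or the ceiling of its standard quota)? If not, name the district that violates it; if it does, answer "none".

Standard quotas: Stonebridge 6.609, Pinehurst 3.090, Millford 6.755, Ashgrove 4.349, Claybrook 2.785, Fernley 1.412.
Webster allocation: Stonebridge 7, Pinehurst 3, Millford 7, Ashgrove 4, Claybrook 3, Fernley 1.
Every allocation lies between the lower and upper quota.

none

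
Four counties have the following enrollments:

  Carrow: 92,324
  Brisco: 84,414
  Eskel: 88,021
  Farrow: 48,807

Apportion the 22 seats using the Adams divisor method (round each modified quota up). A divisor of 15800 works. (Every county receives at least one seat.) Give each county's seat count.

With modified divisor 15800: modified quotas Carrow 5.843, Brisco 5.343, Eskel 5.571, Farrow 3.089.
Rounding up: Carrow 6, Brisco 6, Eskel 6, Farrow 4 (total 22).

Carrow 6, Brisco 6, Eskel 6, Farrow 4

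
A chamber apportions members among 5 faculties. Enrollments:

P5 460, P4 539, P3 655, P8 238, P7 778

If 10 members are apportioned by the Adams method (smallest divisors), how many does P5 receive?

Standard divisor 2670/10 ≈ 267; standard quotas: P5 1.723, P4 2.019, P3 2.453, P8 0.891, P7 2.914.
Rounding up gives 2, 3, 3, 1, 3 = 12 seats, so the divisor must be adjusted.
With modified divisor 360: modified quotas P5 1.278, P4 1.497, P3 1.819, P8 0.661, P7 2.161.
Rounding up: P5 2, P4 2, P3 2, P8 1, P7 3 (total 10).
P5 receives 2.

2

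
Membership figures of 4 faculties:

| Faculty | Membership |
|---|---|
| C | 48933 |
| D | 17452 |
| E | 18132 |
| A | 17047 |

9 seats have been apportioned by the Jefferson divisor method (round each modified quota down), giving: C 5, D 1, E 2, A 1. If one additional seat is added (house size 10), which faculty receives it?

D

Priority for the next seat is population ÷ (current seats + 1).
Priorities: C 8155.500, D 8726.000, E 6044.000, A 8523.500.
Highest priority: D.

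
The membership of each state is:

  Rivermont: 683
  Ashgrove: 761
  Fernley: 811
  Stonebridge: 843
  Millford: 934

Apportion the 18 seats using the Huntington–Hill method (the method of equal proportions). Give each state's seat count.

Rivermont 3; Ashgrove 3; Fernley 4; Stonebridge 4; Millford 4

With divisor 227: modified quotas Rivermont 3.009, Ashgrove 3.352, Fernley 3.573, Stonebridge 3.714, Millford 4.115.
Geometric-mean thresholds: Rivermont √(3·4)=3.464, Ashgrove √(3·4)=3.464, Fernley √(3·4)=3.464, Stonebridge √(3·4)=3.464, Millford √(4·5)=4.472.
Each quota rounded against its threshold gives Rivermont 3, Ashgrove 3, Fernley 4, Stonebridge 4, Millford 4 (total 18).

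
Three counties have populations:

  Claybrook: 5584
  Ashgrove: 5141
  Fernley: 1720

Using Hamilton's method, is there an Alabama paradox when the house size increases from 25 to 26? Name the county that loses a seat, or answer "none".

At 25 seats: Claybrook 11, Ashgrove 10, Fernley 4.
At 26 seats: Claybrook 12, Ashgrove 11, Fernley 3.
Fernley drops from 4 to 3.

Fernley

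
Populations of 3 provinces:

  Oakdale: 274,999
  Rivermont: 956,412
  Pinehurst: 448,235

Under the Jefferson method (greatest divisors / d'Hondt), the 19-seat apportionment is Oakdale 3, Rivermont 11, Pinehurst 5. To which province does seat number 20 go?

Priority for the next seat is population ÷ (current seats + 1).
Priorities: Oakdale 68749.750, Rivermont 79701.000, Pinehurst 74705.833.
Highest priority: Rivermont.

Rivermont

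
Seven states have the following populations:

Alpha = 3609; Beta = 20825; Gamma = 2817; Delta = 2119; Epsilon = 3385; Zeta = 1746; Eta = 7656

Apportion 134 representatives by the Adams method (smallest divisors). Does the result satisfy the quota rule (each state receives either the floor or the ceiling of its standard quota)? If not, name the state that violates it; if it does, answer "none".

Standard quotas: Alpha 11.472, Beta 66.194, Gamma 8.954, Delta 6.735, Epsilon 10.760, Zeta 5.550, Eta 24.335.
Adams allocation: Alpha 12, Beta 65, Gamma 9, Delta 7, Epsilon 11, Zeta 6, Eta 24.
Beta has quota 66.194 (lower 66, upper 67) but receives 65 — outside the quota interval.

Beta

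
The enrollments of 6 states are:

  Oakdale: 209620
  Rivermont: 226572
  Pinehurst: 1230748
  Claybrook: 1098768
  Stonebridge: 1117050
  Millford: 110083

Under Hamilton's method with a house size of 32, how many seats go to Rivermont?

2

Total 3992841; standard divisor 3992841/32 ≈ 124776.281.
Standard quotas: Oakdale 1.6800, Rivermont 1.8158, Pinehurst 9.8636, Claybrook 8.8059, Stonebridge 8.9524, Millford 0.8822.
Lower quotas: Oakdale 1, Rivermont 1, Pinehurst 9, Claybrook 8, Stonebridge 8, Millford 0 (sum 27, leaving 5 seats).
Remainders in descending order: Stonebridge 0.9524, Millford 0.8822, Pinehurst 0.8636, Rivermont 0.8158, Claybrook 0.8059, Oakdale 0.6800.
Largest remainders: Stonebridge, Millford, Pinehurst, Rivermont, Claybrook receive the extra seats.
Rivermont receives 2.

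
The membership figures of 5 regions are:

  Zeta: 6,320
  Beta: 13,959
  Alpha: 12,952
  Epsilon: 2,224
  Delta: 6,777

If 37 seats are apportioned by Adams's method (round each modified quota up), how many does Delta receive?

6

Standard divisor 42232/37 ≈ 1141.405; standard quotas: Zeta 5.537, Beta 12.230, Alpha 11.347, Epsilon 1.948, Delta 5.937.
Rounding up gives 6, 13, 12, 2, 6 = 39 seats, so the divisor must be adjusted.
With modified divisor 1200: modified quotas Zeta 5.267, Beta 11.633, Alpha 10.793, Epsilon 1.853, Delta 5.647.
Rounding up: Zeta 6, Beta 12, Alpha 11, Epsilon 2, Delta 6 (total 37).
Delta receives 6.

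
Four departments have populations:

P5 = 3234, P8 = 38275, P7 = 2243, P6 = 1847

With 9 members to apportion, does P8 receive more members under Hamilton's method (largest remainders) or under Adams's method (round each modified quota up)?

Hamilton

Hamilton: P5 1, P8 8, P7 0, P6 0.
Adams: P5 1, P8 6, P7 1, P6 1.
P8 gets 8 under Hamilton and 6 under Adams.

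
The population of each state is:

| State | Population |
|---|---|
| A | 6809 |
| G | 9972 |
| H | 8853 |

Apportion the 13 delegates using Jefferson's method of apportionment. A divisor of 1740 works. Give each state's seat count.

A=3, G=5, H=5

With modified divisor 1740: modified quotas A 3.913, G 5.731, H 5.088.
Rounding down: A 3, G 5, H 5 (total 13).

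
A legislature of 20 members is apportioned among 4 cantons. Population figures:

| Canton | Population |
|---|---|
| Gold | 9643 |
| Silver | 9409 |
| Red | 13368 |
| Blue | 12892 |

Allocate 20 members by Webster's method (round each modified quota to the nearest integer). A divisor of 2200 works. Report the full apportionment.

Gold 4, Silver 4, Red 6, Blue 6

With modified divisor 2200: modified quotas Gold 4.383, Silver 4.277, Red 6.076, Blue 5.860.
Rounding to the nearest integer: Gold 4, Silver 4, Red 6, Blue 6 (total 20).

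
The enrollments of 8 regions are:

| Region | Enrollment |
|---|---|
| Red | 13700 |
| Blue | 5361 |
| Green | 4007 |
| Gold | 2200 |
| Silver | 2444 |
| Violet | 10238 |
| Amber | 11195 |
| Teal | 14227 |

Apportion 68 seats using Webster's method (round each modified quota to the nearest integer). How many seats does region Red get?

Standard divisor 63372/68 ≈ 931.941; standard quotas: Red 14.700, Blue 5.753, Green 4.300, Gold 2.361, Silver 2.622, Violet 10.986, Amber 12.013, Teal 15.266.
Rounding to the nearest integer gives Red 15, Blue 6, Green 4, Gold 2, Silver 3, Violet 11, Amber 12, Teal 15 — total 68, matching the house size, so no adjustment is needed.
Red receives 15.

15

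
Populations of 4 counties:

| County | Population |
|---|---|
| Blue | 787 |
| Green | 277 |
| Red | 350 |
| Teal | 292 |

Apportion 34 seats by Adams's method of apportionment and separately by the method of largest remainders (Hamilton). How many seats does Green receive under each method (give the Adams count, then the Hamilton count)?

Adams: Blue 15, Green 6, Red 7, Teal 6.
Hamilton: Blue 16, Green 5, Red 7, Teal 6.
Green gets 6 under Adams and 5 under Hamilton.

6 and 5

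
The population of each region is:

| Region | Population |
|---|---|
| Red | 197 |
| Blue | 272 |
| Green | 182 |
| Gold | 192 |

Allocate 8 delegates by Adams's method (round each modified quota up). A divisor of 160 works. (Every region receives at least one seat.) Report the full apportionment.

Red: 2, Blue: 2, Green: 2, Gold: 2

With modified divisor 160: modified quotas Red 1.231, Blue 1.700, Green 1.137, Gold 1.200.
Rounding up: Red 2, Blue 2, Green 2, Gold 2 (total 8).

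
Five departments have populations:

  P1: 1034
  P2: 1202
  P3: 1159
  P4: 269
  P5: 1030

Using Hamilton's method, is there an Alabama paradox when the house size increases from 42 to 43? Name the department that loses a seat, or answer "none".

At 42 seats: P1 9, P2 11, P3 10, P4 3, P5 9.
At 43 seats: P1 10, P2 11, P3 11, P4 2, P5 9.
P4 drops from 3 to 2.

P4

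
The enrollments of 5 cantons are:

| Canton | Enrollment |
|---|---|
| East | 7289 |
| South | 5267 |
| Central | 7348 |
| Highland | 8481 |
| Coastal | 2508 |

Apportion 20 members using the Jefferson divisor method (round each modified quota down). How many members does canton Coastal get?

Standard divisor 30893/20 ≈ 1544.65; standard quotas: East 4.719, South 3.410, Central 4.757, Highland 5.491, Coastal 1.624.
Rounding down gives 4, 3, 4, 5, 1 = 17 seats, so the divisor must be adjusted.
With modified divisor 1400: modified quotas East 5.206, South 3.762, Central 5.249, Highland 6.058, Coastal 1.791.
Rounding down: East 5, South 3, Central 5, Highland 6, Coastal 1 (total 20).
Coastal receives 1.

1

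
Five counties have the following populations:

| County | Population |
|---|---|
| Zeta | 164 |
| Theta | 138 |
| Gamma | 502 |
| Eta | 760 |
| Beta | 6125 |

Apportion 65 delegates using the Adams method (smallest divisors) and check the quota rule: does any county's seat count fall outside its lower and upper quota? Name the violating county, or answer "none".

Beta

Standard quotas: Zeta 1.386, Theta 1.167, Gamma 4.244, Eta 6.425, Beta 51.779.
Adams allocation: Zeta 2, Theta 2, Gamma 5, Eta 7, Beta 49.
Beta has quota 51.779 (lower 51, upper 52) but receives 49 — outside the quota interval.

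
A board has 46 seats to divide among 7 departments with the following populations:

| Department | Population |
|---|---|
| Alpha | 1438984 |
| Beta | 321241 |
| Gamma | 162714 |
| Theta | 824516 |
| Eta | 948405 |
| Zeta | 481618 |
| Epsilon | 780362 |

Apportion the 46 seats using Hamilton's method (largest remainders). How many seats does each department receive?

Alpha 13, Beta 3, Gamma 2, Theta 8, Eta 9, Zeta 4, Epsilon 7

Standard divisor: 4957840 ÷ 46 ≈ 107779.13.
Standard quotas: Alpha 13.3512, Beta 2.9805, Gamma 1.5097, Theta 7.6501, Eta 8.7995, Zeta 4.4686, Epsilon 7.2404.
Lower quotas: Alpha 13, Beta 2, Gamma 1, Theta 7, Eta 8, Zeta 4, Epsilon 7 (sum 42, leaving 4 seats).
Remainders in descending order: Beta 0.9805, Eta 0.7995, Theta 0.6501, Gamma 0.5097, Zeta 0.4686, Alpha 0.3512, Epsilon 0.2404.
Largest remainders: Beta, Eta, Theta, Gamma receive the extra seats.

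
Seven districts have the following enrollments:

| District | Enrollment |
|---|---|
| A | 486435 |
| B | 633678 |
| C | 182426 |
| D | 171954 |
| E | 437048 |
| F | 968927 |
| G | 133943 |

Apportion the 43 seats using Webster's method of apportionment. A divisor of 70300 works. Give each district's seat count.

With modified divisor 70300: modified quotas A 6.919, B 9.014, C 2.595, D 2.446, E 6.217, F 13.783, G 1.905.
Rounding to the nearest integer: A 7, B 9, C 3, D 2, E 6, F 14, G 2 (total 43).

A 7; B 9; C 3; D 2; E 6; F 14; G 2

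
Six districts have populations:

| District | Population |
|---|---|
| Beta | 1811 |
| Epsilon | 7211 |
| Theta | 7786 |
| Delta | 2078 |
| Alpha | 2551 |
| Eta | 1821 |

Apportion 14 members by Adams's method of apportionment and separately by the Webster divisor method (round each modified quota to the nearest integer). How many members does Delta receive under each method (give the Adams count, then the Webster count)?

Adams: Beta 1, Epsilon 4, Theta 4, Delta 2, Alpha 2, Eta 1.
Webster: Beta 1, Epsilon 4, Theta 5, Delta 1, Alpha 2, Eta 1.
Delta gets 2 under Adams and 1 under Webster.

2 and 1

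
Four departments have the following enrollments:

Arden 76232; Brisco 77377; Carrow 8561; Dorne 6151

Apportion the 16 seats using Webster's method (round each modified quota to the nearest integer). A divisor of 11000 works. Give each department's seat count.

With modified divisor 11000: modified quotas Arden 6.930, Brisco 7.034, Carrow 0.778, Dorne 0.559.
Rounding to the nearest integer: Arden 7, Brisco 7, Carrow 1, Dorne 1 (total 16).

Arden=7; Brisco=7; Carrow=1; Dorne=1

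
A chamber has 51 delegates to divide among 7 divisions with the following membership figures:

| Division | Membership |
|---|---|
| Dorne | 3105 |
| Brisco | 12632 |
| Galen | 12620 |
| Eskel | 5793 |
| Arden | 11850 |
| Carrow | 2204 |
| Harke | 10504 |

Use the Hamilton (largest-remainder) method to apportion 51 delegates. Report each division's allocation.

Dorne: 3, Brisco: 11, Galen: 11, Eskel: 5, Arden: 10, Carrow: 2, Harke: 9

Standard divisor: 58708 ÷ 51 ≈ 1151.137.
Standard quotas: Dorne 2.6973, Brisco 10.9735, Galen 10.9631, Eskel 5.0324, Arden 10.2942, Carrow 1.9146, Harke 9.1249.
Lower quotas: Dorne 2, Brisco 10, Galen 10, Eskel 5, Arden 10, Carrow 1, Harke 9 (sum 47, leaving 4 seats).
Remainders in descending order: Brisco 0.9735, Galen 0.9631, Carrow 0.9146, Dorne 0.6973, Arden 0.2942, Harke 0.1249, Eskel 0.0324.
Largest remainders: Brisco, Galen, Carrow, Dorne receive the extra seats.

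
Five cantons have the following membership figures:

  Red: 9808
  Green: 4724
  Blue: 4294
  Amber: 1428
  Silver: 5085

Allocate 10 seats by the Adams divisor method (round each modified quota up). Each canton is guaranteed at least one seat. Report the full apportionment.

Red 3, Green 2, Blue 2, Amber 1, Silver 2

Standard divisor 25339/10 ≈ 2533.9; standard quotas: Red 3.871, Green 1.864, Blue 1.695, Amber 0.564, Silver 2.007.
Rounding up gives 4, 2, 2, 1, 3 = 12 seats, so the divisor must be adjusted.
With modified divisor 3800: modified quotas Red 2.581, Green 1.243, Blue 1.130, Amber 0.376, Silver 1.338.
Rounding up: Red 3, Green 2, Blue 2, Amber 1, Silver 2 (total 10).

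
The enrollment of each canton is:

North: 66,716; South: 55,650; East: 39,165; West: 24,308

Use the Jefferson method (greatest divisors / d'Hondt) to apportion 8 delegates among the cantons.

North: 3, South: 2, East: 2, West: 1

Standard divisor 185839/8 ≈ 23229.875; standard quotas: North 2.872, South 2.396, East 1.686, West 1.046.
Rounding down gives 2, 2, 1, 1 = 6 seats, so the divisor must be adjusted.
With modified divisor 19100: modified quotas North 3.493, South 2.914, East 2.051, West 1.273.
Rounding down: North 3, South 2, East 2, West 1 (total 8).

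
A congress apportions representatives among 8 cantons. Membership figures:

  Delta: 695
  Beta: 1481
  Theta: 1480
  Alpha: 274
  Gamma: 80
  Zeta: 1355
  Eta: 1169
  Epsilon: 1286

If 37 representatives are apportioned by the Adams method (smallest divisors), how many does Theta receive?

7

Standard divisor 7820/37 ≈ 211.351; standard quotas: Delta 3.288, Beta 7.007, Theta 7.003, Alpha 1.296, Gamma 0.379, Zeta 6.411, Eta 5.531, Epsilon 6.085.
Rounding up gives 4, 8, 8, 2, 1, 7, 6, 7 = 43 seats, so the divisor must be adjusted.
With modified divisor 240: modified quotas Delta 2.896, Beta 6.171, Theta 6.167, Alpha 1.142, Gamma 0.333, Zeta 5.646, Eta 4.871, Epsilon 5.358.
Rounding up: Delta 3, Beta 7, Theta 7, Alpha 2, Gamma 1, Zeta 6, Eta 5, Epsilon 6 (total 37).
Theta receives 7.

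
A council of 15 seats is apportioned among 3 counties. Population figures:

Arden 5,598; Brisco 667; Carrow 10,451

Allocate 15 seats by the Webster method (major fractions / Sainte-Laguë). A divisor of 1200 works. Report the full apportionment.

With modified divisor 1200: modified quotas Arden 4.665, Brisco 0.556, Carrow 8.709.
Rounding to the nearest integer: Arden 5, Brisco 1, Carrow 9 (total 15).

Arden 5, Brisco 1, Carrow 9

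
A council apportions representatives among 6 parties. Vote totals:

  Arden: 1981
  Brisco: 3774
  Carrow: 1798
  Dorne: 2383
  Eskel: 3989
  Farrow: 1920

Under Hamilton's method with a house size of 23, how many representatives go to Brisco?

The standard divisor is 15845/23 ≈ 688.913.
Standard quotas: Arden 2.876, Brisco 5.478, Carrow 2.610, Dorne 3.459, Eskel 5.790, Farrow 2.787.
Lower quotas: Arden 2, Brisco 5, Carrow 2, Dorne 3, Eskel 5, Farrow 2 (sum 19, leaving 4 seats).
Remainders in descending order: Arden 0.876, Eskel 0.790, Farrow 0.787, Carrow 0.610, Brisco 0.478, Dorne 0.459.
The surplus seats go to Arden, Eskel, Farrow, Carrow.
Brisco receives 5.

5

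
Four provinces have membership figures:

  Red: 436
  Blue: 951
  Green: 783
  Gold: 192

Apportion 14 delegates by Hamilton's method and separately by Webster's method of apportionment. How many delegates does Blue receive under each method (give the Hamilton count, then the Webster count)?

Hamilton: Red 2, Blue 6, Green 5, Gold 1.
Webster: Red 3, Blue 5, Green 5, Gold 1.
Blue gets 6 under Hamilton and 5 under Webster.

6 and 5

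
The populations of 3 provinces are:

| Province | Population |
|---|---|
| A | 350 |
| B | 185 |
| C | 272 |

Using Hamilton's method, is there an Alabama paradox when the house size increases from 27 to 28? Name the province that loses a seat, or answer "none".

At 27 seats: A 12, B 6, C 9.
At 28 seats: A 12, B 6, C 10.
No province's allocation decreased.

none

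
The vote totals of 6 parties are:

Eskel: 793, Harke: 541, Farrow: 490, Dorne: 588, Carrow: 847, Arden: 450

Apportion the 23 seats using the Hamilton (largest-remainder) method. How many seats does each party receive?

Eskel: 5, Harke: 3, Farrow: 3, Dorne: 4, Carrow: 5, Arden: 3

The standard divisor is 3709/23 ≈ 161.261.
Standard quotas: Eskel 4.917, Harke 3.355, Farrow 3.039, Dorne 3.646, Carrow 5.252, Arden 2.791.
Lower quotas: Eskel 4, Harke 3, Farrow 3, Dorne 3, Carrow 5, Arden 2 (sum 20, leaving 3 seats).
Remainders in descending order: Eskel 0.917, Arden 0.791, Dorne 0.646, Harke 0.355, Carrow 0.252, Farrow 0.039.
The surplus seats go to Eskel, Arden, Dorne.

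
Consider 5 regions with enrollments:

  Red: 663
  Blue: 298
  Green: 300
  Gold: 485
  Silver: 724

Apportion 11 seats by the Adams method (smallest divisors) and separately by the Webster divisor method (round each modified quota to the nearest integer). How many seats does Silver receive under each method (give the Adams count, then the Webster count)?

Adams: Red 3, Blue 1, Green 2, Gold 2, Silver 3.
Webster: Red 3, Blue 1, Green 1, Gold 2, Silver 4.
Silver gets 3 under Adams and 4 under Webster.

3 and 4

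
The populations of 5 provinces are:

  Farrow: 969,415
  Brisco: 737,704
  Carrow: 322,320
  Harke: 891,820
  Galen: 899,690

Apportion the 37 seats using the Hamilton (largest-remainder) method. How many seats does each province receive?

Farrow 9, Brisco 7, Carrow 3, Harke 9, Galen 9

Standard divisor: 3820949 ÷ 37 ≈ 103268.892.
Standard quotas: Farrow 9.3873, Brisco 7.1435, Carrow 3.1212, Harke 8.6359, Galen 8.7121.
Lower quotas: Farrow 9, Brisco 7, Carrow 3, Harke 8, Galen 8 (sum 35, leaving 2 seats).
Remainders in descending order: Galen 0.7121, Harke 0.6359, Farrow 0.3873, Brisco 0.1435, Carrow 0.1212.
The surplus seats go to Galen, Harke.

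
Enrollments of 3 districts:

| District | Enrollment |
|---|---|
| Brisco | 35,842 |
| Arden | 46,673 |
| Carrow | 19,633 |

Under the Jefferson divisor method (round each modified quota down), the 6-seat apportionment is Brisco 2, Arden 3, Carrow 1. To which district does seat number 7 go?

Priority for the next seat is population ÷ (current seats + 1).
Priorities: Brisco 11947.333, Arden 11668.250, Carrow 9816.500.
Highest priority: Brisco.

Brisco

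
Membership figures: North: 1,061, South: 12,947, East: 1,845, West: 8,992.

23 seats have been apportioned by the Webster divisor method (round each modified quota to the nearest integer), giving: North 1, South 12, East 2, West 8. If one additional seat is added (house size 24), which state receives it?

West

Priority for the next seat is population ÷ (current seats + 0.5).
Priorities: North 707.333, South 1035.760, East 738.000, West 1057.882.
Highest priority: West.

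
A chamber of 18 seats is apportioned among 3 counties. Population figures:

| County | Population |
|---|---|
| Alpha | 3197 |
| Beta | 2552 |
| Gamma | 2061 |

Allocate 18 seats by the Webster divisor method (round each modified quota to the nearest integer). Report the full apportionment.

Standard divisor 7810/18 ≈ 433.889; standard quotas: Alpha 7.368, Beta 5.882, Gamma 4.750.
Rounding to the nearest integer gives Alpha 7, Beta 6, Gamma 5 — total 18, matching the house size, so no adjustment is needed.

Alpha: 7, Beta: 6, Gamma: 5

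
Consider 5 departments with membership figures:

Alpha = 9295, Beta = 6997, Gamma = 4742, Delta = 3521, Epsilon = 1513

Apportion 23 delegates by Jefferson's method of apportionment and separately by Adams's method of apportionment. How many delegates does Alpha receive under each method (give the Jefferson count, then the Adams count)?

Jefferson: Alpha 9, Beta 6, Gamma 4, Delta 3, Epsilon 1.
Adams: Alpha 8, Beta 6, Gamma 4, Delta 3, Epsilon 2.
Alpha gets 9 under Jefferson and 8 under Adams.

9 and 8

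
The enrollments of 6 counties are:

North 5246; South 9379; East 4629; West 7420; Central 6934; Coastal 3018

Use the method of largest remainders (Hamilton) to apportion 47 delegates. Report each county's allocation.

The standard divisor is 36626/47 ≈ 779.277.
Standard quotas: North 6.7319, South 12.0355, East 5.9401, West 9.5217, Central 8.8980, Coastal 3.8728.
Lower quotas: North 6, South 12, East 5, West 9, Central 8, Coastal 3 (sum 43, leaving 4 seats).
Remainders in descending order: East 0.9401, Central 0.8980, Coastal 0.8728, North 0.7319, West 0.5217, South 0.0355.
The surplus seats go to East, Central, Coastal, North.

North 7; South 12; East 6; West 9; Central 9; Coastal 4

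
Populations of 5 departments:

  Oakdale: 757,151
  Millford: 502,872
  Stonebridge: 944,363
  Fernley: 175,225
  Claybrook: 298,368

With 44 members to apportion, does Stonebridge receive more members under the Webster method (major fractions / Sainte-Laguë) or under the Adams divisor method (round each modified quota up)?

Webster: Oakdale 12, Millford 8, Stonebridge 16, Fernley 3, Claybrook 5.
Adams: Oakdale 13, Millford 8, Stonebridge 15, Fernley 3, Claybrook 5.
Stonebridge gets 16 under Webster and 15 under Adams.

Webster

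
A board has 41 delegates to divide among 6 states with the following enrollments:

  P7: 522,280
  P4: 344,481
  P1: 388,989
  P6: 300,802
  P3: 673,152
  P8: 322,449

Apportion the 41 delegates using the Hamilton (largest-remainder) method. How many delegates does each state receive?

The standard divisor is 2552153/41 ≈ 62247.634.
Standard quotas: P7 8.3904, P4 5.5340, P1 6.2491, P6 4.8323, P3 10.8141, P8 5.1801.
Lower quotas: P7 8, P4 5, P1 6, P6 4, P3 10, P8 5 (sum 38, leaving 3 seats).
Remainders in descending order: P6 0.8323, P3 0.8141, P4 0.5340, P7 0.3904, P1 0.2491, P8 0.1801.
The surplus seats go to P6, P3, P4.

P7: 8, P4: 6, P1: 6, P6: 5, P3: 11, P8: 5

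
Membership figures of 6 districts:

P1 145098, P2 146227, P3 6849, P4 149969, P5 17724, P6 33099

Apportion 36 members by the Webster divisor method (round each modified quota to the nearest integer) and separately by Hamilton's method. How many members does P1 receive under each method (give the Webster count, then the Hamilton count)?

11 and 10

Webster: P1 11, P2 11, P3 0, P4 11, P5 1, P6 2.
Hamilton: P1 10, P2 11, P3 1, P4 11, P5 1, P6 2.
P1 gets 11 under Webster and 10 under Hamilton.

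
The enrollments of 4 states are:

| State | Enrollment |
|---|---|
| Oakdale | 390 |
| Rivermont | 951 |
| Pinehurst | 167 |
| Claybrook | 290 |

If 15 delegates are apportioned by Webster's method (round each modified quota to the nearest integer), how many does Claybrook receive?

Standard divisor 1798/15 ≈ 119.867; standard quotas: Oakdale 3.254, Rivermont 7.934, Pinehurst 1.393, Claybrook 2.419.
Rounding to the nearest integer gives 3, 8, 1, 2 = 14 seats, so the divisor must be adjusted.
With modified divisor 114: modified quotas Oakdale 3.421, Rivermont 8.342, Pinehurst 1.465, Claybrook 2.544.
Rounding to the nearest integer: Oakdale 3, Rivermont 8, Pinehurst 1, Claybrook 3 (total 15).
Claybrook receives 3.

3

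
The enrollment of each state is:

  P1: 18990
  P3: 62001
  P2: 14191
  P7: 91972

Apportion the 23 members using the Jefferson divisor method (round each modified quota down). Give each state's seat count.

Standard divisor 187154/23 ≈ 8137.13; standard quotas: P1 2.334, P3 7.620, P2 1.744, P7 11.303.
Rounding down gives 2, 7, 1, 11 = 21 seats, so the divisor must be adjusted.
With modified divisor 7400: modified quotas P1 2.566, P3 8.379, P2 1.918, P7 12.429.
Rounding down: P1 2, P3 8, P2 1, P7 12 (total 23).

P1 2, P3 8, P2 1, P7 12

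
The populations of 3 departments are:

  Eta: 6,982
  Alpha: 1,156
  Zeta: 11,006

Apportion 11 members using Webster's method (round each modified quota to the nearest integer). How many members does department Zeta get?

Standard divisor 19144/11 ≈ 1740.364; standard quotas: Eta 4.012, Alpha 0.664, Zeta 6.324.
Rounding to the nearest integer gives Eta 4, Alpha 1, Zeta 6 — total 11, matching the house size, so no adjustment is needed.
Zeta receives 6.

6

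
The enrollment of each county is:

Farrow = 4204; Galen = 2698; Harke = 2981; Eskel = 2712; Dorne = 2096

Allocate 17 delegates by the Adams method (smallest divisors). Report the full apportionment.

Farrow: 5, Galen: 3, Harke: 3, Eskel: 3, Dorne: 3

Standard divisor 14691/17 ≈ 864.176; standard quotas: Farrow 4.865, Galen 3.122, Harke 3.450, Eskel 3.138, Dorne 2.425.
Rounding up gives 5, 4, 4, 4, 3 = 20 seats, so the divisor must be adjusted.
With modified divisor 1020: modified quotas Farrow 4.122, Galen 2.645, Harke 2.923, Eskel 2.659, Dorne 2.055.
Rounding up: Farrow 5, Galen 3, Harke 3, Eskel 3, Dorne 3 (total 17).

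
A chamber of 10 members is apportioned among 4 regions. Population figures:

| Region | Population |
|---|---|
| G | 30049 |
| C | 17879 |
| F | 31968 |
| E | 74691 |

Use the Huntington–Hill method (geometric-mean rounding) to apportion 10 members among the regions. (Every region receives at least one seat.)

G: 2, C: 1, F: 2, E: 5

With divisor 15169: modified quotas G 1.981, C 1.179, F 2.107, E 4.924.
Geometric-mean thresholds: G √(1·2)=1.414, C √(1·2)=1.414, F √(2·3)=2.449, E √(4·5)=4.472.
Each quota rounded against its threshold gives G 2, C 1, F 2, E 5 (total 10).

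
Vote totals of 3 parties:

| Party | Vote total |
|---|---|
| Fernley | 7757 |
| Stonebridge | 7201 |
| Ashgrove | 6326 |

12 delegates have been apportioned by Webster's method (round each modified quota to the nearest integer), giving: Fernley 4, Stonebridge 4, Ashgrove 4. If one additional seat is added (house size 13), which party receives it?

Priority for the next seat is population ÷ (current seats + 0.5).
Priorities: Fernley 1723.778, Stonebridge 1600.222, Ashgrove 1405.778.
Highest priority: Fernley.

Fernley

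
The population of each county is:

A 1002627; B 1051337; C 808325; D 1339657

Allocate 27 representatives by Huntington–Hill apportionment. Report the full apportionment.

With divisor 156294: modified quotas A 6.415, B 6.727, C 5.172, D 8.571.
Geometric-mean thresholds: A √(6·7)=6.481, B √(6·7)=6.481, C √(5·6)=5.477, D √(8·9)=8.485.
Each quota rounded against its threshold gives A 6, B 7, C 5, D 9 (total 27).

A 6; B 7; C 5; D 9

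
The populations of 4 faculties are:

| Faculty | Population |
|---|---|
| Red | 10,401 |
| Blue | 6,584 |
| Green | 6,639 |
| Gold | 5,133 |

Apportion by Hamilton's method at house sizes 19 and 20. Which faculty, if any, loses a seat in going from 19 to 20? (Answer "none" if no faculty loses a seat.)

At 19 seats: Red 7, Blue 4, Green 4, Gold 4.
At 20 seats: Red 7, Blue 5, Green 5, Gold 3.
Gold drops from 4 to 3.

Gold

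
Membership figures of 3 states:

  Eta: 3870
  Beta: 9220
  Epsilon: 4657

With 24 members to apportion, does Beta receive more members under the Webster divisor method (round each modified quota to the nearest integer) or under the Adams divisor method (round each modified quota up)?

Webster

Webster: Eta 5, Beta 13, Epsilon 6.
Adams: Eta 5, Beta 12, Epsilon 7.
Beta gets 13 under Webster and 12 under Adams.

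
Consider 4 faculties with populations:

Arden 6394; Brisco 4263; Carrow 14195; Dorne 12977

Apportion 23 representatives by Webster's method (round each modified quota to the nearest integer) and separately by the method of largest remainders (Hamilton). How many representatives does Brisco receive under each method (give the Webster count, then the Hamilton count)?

3 and 2

Webster: Arden 4, Brisco 3, Carrow 8, Dorne 8.
Hamilton: Arden 4, Brisco 2, Carrow 9, Dorne 8.
Brisco gets 3 under Webster and 2 under Hamilton.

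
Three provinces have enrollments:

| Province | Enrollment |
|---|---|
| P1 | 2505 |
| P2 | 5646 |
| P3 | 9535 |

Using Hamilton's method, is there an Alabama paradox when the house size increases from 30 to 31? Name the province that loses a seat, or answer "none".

none

At 30 seats: P1 4, P2 10, P3 16.
At 31 seats: P1 4, P2 10, P3 17.
No province's allocation decreased.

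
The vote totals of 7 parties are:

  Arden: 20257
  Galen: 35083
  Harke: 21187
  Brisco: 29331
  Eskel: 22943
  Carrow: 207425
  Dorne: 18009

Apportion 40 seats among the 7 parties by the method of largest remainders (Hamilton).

Total 354235; standard divisor 354235/40 ≈ 8855.875.
Standard quotas: Arden 2.2874, Galen 3.9616, Harke 2.3924, Brisco 3.3120, Eskel 2.5907, Carrow 23.4223, Dorne 2.0336.
Lower quotas: Arden 2, Galen 3, Harke 2, Brisco 3, Eskel 2, Carrow 23, Dorne 2 (sum 37, leaving 3 seats).
Remainders in descending order: Galen 0.9616, Eskel 0.5907, Carrow 0.4223, Harke 0.3924, Brisco 0.3120, Arden 0.2874, Dorne 0.0336.
The surplus seats go to Galen, Eskel, Carrow.

Arden 2, Galen 4, Harke 2, Brisco 3, Eskel 3, Carrow 24, Dorne 2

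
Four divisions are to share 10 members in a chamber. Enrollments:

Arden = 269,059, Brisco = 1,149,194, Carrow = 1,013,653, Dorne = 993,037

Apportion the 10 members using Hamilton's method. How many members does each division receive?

Arden 1, Brisco 3, Carrow 3, Dorne 3

The standard divisor is 3424943/10 ≈ 342494.3.
Standard quotas: Arden 0.7856, Brisco 3.3554, Carrow 2.9596, Dorne 2.8994.
Lower quotas: Arden 0, Brisco 3, Carrow 2, Dorne 2 (sum 7, leaving 3 seats).
Remainders in descending order: Carrow 0.9596, Dorne 0.8994, Arden 0.7856, Brisco 0.3554.
Largest remainders: Carrow, Dorne, Arden receive the extra seats.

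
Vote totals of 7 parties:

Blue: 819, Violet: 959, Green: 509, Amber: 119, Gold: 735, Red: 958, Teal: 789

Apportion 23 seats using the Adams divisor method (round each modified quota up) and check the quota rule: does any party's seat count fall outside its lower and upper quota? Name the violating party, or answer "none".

Standard quotas: Blue 3.854, Violet 4.512, Green 2.395, Amber 0.560, Gold 3.458, Red 4.508, Teal 3.713.
Adams allocation: Blue 4, Violet 4, Green 3, Amber 1, Gold 3, Red 4, Teal 4.
Every allocation lies between the lower and upper quota.

none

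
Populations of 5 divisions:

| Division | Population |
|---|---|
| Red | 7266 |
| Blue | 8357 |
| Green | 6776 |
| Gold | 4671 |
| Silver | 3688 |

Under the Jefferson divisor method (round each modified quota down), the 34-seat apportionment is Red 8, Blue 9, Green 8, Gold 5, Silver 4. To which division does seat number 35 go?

Blue

Priority for the next seat is population ÷ (current seats + 1).
Priorities: Red 807.333, Blue 835.700, Green 752.889, Gold 778.500, Silver 737.600.
Highest priority: Blue.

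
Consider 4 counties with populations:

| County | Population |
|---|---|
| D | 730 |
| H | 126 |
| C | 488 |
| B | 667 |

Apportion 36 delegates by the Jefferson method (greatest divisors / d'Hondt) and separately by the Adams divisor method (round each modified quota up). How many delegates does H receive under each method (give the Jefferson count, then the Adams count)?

Jefferson: D 13, H 2, C 9, B 12.
Adams: D 13, H 3, C 9, B 11.
H gets 2 under Jefferson and 3 under Adams.

2 and 3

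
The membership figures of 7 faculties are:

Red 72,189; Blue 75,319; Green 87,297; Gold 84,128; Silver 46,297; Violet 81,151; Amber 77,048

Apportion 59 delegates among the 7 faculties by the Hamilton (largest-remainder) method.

Total 523429; standard divisor 523429/59 ≈ 8871.678.
Standard quotas: Red 8.1370, Blue 8.4898, Green 9.8400, Gold 9.4828, Silver 5.2185, Violet 9.1472, Amber 8.6847.
Lower quotas: Red 8, Blue 8, Green 9, Gold 9, Silver 5, Violet 9, Amber 8 (sum 56, leaving 3 seats).
Remainders in descending order: Green 0.8400, Amber 0.6847, Blue 0.4898, Gold 0.4828, Silver 0.2185, Violet 0.1472, Red 0.1370.
Largest remainders: Green, Amber, Blue receive the extra seats.

Red 8; Blue 9; Green 10; Gold 9; Silver 5; Violet 9; Amber 9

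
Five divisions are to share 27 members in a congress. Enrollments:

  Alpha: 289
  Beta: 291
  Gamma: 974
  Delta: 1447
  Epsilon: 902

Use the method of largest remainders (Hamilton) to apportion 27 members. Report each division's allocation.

Alpha: 2, Beta: 2, Gamma: 7, Delta: 10, Epsilon: 6

Total 3903; standard divisor 3903/27 ≈ 144.556.
Standard quotas: Alpha 1.999, Beta 2.013, Gamma 6.738, Delta 10.010, Epsilon 6.240.
Lower quotas: Alpha 1, Beta 2, Gamma 6, Delta 10, Epsilon 6 (sum 25, leaving 2 seats).
Remainders in descending order: Alpha 0.999, Gamma 0.738, Epsilon 0.240, Beta 0.013, Delta 0.010.
The surplus seats go to Alpha, Gamma.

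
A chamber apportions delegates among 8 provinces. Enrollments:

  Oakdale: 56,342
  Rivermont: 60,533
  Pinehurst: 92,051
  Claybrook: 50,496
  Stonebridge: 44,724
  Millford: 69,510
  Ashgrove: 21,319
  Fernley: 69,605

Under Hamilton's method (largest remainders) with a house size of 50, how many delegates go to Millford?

The standard divisor is 464580/50 ≈ 9291.6.
Standard quotas: Oakdale 6.0638, Rivermont 6.5148, Pinehurst 9.9069, Claybrook 5.4346, Stonebridge 4.8134, Millford 7.4810, Ashgrove 2.2944, Fernley 7.4912.
Lower quotas: Oakdale 6, Rivermont 6, Pinehurst 9, Claybrook 5, Stonebridge 4, Millford 7, Ashgrove 2, Fernley 7 (sum 46, leaving 4 seats).
Remainders in descending order: Pinehurst 0.9069, Stonebridge 0.8134, Rivermont 0.5148, Fernley 0.4912, Millford 0.4810, Claybrook 0.4346, Ashgrove 0.2944, Oakdale 0.0638.
The surplus seats go to Pinehurst, Stonebridge, Rivermont, Fernley.
Millford receives 7.

7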